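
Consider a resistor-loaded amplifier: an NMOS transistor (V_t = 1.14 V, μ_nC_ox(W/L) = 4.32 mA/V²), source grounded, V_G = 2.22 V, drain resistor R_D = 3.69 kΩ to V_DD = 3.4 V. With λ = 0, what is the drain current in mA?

V_GS = V_G = 2.22 V, so V_ov = 2.22 − 1.14 = 1.08 V.
Assume saturation: I_D = ½ k_n V_ov² = 0.5 × 4.32 × 1.08² = 2.52 mA, giving V_DS = V_DD − I_D R_D = 3.4 − 2.52 × 3.69 = -5.9 V.
But -5.9 V < V_ov = 1.08 V, so the device is actually in triode.
In triode I_D = k_n[V_ov V_DS − ½ V_DS²] and I_D = (V_DD − V_DS)/R_D. Equating: 7.97 V_DS² − 18.22 V_DS + 3.4 = 0, giving V_DS = 0.205 V (the root below V_ov).
I_D = (3.4 − 0.205) / 3.69 = 0.866 mA.

I_D = 0.866 mA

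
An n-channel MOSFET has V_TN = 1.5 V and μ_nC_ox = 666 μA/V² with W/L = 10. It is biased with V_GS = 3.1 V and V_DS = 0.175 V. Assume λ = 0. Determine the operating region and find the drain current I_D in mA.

k_n = μ_nC_ox · (W/L) = 6.66 mA/V².
V_ov = V_GS − V_TN = 3.1 − 1.5 = 1.6 V.
Since V_DS = 0.175 V < V_ov = 1.6 V, the device is in the triode region.
I_D = k_n [V_ov · V_DS − ½ V_DS²] = 6.66 × [1.6 × 0.175 − 0.5 × 0.175²] = 1.76 mA.

Triode; I_D = 1.76 mA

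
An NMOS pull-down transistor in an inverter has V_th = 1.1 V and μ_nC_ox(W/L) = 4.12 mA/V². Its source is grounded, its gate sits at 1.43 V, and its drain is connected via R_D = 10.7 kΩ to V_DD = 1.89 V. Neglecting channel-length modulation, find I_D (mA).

I_D = 0.162 mA

V_GS = V_G = 1.43 V, so V_ov = 1.43 − 1.1 = 0.33 V.
Assume saturation: I_D = ½ k_n V_ov² = 0.5 × 4.12 × 0.33² = 0.224 mA, giving V_DS = V_DD − I_D R_D = 1.89 − 0.224 × 10.7 = -0.51 V.
But -0.51 V < V_ov = 0.33 V, so the device is actually in triode.
In triode I_D = k_n[V_ov V_DS − ½ V_DS²] and I_D = (V_DD − V_DS)/R_D. Equating: 22 V_DS² − 15.55 V_DS + 1.89 = 0, giving V_DS = 0.156 V (the root below V_ov).
I_D = (1.89 − 0.156) / 10.7 = 0.162 mA.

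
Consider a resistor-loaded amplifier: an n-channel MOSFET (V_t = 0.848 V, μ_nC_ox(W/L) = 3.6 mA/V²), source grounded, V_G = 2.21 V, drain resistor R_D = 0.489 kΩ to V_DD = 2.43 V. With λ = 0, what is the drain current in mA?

I_D = 3.03 mA

V_GS = V_G = 2.21 V, so V_ov = 2.21 − 0.848 = 1.36 V.
Assume saturation: I_D = ½ k_n V_ov² = 0.5 × 3.6 × 1.36² = 3.34 mA, giving V_DS = V_DD − I_D R_D = 2.43 − 3.34 × 0.489 = 0.797 V.
But 0.797 V < V_ov = 1.36 V, so the device is actually in triode.
In triode I_D = k_n[V_ov V_DS − ½ V_DS²] and I_D = (V_DD − V_DS)/R_D. Equating: 0.88 V_DS² − 3.398 V_DS + 2.43 = 0, giving V_DS = 0.948 V (the root below V_ov).
I_D = (2.43 − 0.948) / 0.489 = 3.03 mA.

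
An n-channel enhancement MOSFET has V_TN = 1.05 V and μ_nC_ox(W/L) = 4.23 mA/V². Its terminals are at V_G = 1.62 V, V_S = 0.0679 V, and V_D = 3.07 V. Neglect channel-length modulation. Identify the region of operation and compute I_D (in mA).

Saturation; I_D = 0.533 mA

V_GS = V_G − V_S = 1.62 − 0.0679 = 1.55 V; V_DS = V_D − V_S = 3.07 − 0.0679 = 3 V.
V_ov = V_GS − V_TN = 1.55 − 1.05 = 0.502 V.
Since V_DS = 3 V ≥ V_ov = 0.502 V, the device is in saturation.
I_D = ½ k_n V_ov² = 0.5 × 4.23 × 0.502² = 0.533 mA.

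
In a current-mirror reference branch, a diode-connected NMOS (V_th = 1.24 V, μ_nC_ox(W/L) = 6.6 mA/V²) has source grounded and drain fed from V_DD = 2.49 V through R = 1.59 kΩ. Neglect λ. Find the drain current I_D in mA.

With gate tied to drain, V_GS = V_DS ≥ V_GS − V_th, so the device is in saturation.
KCL at the drain: ½ k_n (V_GS − V_th)² = (V_DD − V_GS)/R.
Let x = V_GS − 1.24. Then 5.25 x² + x − 1.25 = 0, giving x = 0.402 V (positive root), so V_GS = 1.64 V.
I_D = (V_DD − V_GS)/R = (2.49 − 1.64) / 1.59 = 0.533 mA.

I_D = 0.533 mA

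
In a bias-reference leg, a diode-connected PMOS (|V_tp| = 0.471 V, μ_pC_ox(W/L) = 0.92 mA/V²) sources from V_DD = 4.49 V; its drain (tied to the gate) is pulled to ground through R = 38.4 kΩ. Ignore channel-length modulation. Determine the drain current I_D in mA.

With gate tied to drain, V_SG = V_SD ≥ V_SG − |V_tp|, so the device is in saturation.
KCL at the drain: ½ k_p (V_SG − |V_tp|)² = (V_DD − V_SG)/R.
Let x = V_SG − 0.471. Then 17.7 x² + x − 4.019 = 0, giving x = 0.45 V (positive root), so V_SG = 0.921 V.
I_D = (V_DD − V_SG)/R = (4.49 − 0.921) / 38.4 = 0.093 mA.

I_D = 0.0930 mA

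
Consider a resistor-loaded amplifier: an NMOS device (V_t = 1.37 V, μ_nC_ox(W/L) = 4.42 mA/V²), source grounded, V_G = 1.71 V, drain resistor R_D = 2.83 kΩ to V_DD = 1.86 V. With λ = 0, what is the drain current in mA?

V_GS = V_G = 1.71 V, so V_ov = 1.71 − 1.37 = 0.34 V.
Assume saturation: I_D = ½ k_n V_ov² = 0.5 × 4.42 × 0.34² = 0.255 mA, giving V_DS = V_DD − I_D R_D = 1.86 − 0.255 × 2.83 = 1.14 V.
V_DS = 1.14 V ≥ V_ov = 0.34 V, confirming saturation.

I_D = 0.255 mA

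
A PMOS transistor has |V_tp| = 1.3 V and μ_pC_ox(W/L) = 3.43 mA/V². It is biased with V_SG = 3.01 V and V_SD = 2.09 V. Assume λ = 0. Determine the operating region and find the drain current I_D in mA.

Saturation; I_D = 5.01 mA

V_ov = V_SG − |V_tp| = 3.01 − 1.3 = 1.71 V.
Since V_SD = 2.09 V ≥ V_ov = 1.71 V, the device is in saturation.
I_D = ½ k_p V_ov² = 0.5 × 3.43 × 1.71² = 5.01 mA.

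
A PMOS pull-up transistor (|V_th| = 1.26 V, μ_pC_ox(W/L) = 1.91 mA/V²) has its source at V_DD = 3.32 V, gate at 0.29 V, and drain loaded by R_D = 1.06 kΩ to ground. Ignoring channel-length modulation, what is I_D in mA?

V_SG = V_DD − V_G = 3.32 − 0.29 = 3.03 V, so V_ov = 3.03 − 1.26 = 1.77 V.
Assume saturation: I_D = ½ k_p V_ov² = 0.5 × 1.91 × 1.77² = 2.99 mA, giving V_SD = V_DD − I_D R_D = 3.32 − 2.99 × 1.06 = 0.149 V.
But 0.149 V < V_ov = 1.77 V, so the device is actually in triode.
In triode I_D = k_p[V_ov V_SD − ½ V_SD²] and I_D = (V_DD − V_SD)/R_D. Equating: 1.01 V_SD² − 4.584 V_SD + 3.32 = 0, giving V_SD = 0.905 V (the root below V_ov).
I_D = (3.32 − 0.905) / 1.06 = 2.28 mA.

I_D = 2.28 mA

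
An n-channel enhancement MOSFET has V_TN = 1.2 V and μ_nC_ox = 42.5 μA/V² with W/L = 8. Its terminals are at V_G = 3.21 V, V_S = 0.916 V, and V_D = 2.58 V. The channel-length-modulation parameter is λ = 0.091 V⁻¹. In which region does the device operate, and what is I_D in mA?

V_GS = V_G − V_S = 3.21 − 0.916 = 2.29 V; V_DS = V_D − V_S = 2.58 − 0.916 = 1.66 V.
k_n = μ_nC_ox · (W/L) = 0.34 mA/V².
V_ov = V_GS − V_TN = 2.29 − 1.2 = 1.09 V.
Since V_DS = 1.66 V ≥ V_ov = 1.09 V, the device is in saturation.
I_D = ½ k_n V_ov² (1 + λ V_DS) = 0.5 × 0.34 × 1.09² × (1 + 0.091 × 1.66) = 0.234 mA.

Saturation; I_D = 0.234 mA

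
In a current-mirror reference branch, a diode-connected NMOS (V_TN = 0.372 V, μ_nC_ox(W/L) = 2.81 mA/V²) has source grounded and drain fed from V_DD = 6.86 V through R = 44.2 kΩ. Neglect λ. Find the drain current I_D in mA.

I_D = 0.140 mA

With gate tied to drain, V_GS = V_DS ≥ V_GS − V_TN, so the device is in saturation.
KCL at the drain: ½ k_n (V_GS − V_TN)² = (V_DD − V_GS)/R.
Let x = V_GS − 0.372. Then 62.1 x² + x − 6.488 = 0, giving x = 0.315 V (positive root), so V_GS = 0.687 V.
I_D = (V_DD − V_GS)/R = (6.86 − 0.687) / 44.2 = 0.14 mA.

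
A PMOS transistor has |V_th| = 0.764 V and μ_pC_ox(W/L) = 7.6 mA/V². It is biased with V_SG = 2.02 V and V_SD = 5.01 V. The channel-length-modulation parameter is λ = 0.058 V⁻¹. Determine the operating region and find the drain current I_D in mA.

V_ov = V_SG − |V_th| = 2.02 − 0.764 = 1.26 V.
Since V_SD = 5.01 V ≥ V_ov = 1.26 V, the device is in saturation.
I_D = ½ k_p V_ov² (1 + λ V_SD) = 0.5 × 7.6 × 1.26² × (1 + 0.058 × 5.01) = 7.74 mA.

Saturation; I_D = 7.74 mA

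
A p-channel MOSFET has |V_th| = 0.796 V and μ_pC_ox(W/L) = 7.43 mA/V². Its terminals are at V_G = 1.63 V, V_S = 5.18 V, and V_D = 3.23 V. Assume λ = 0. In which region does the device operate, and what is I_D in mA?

V_SG = V_S − V_G = 5.18 − 1.63 = 3.55 V; V_SD = V_S − V_D = 5.18 − 3.23 = 1.95 V.
V_ov = V_SG − |V_th| = 3.55 − 0.796 = 2.75 V.
Since V_SD = 1.95 V < V_ov = 2.75 V, the device is in the triode region.
I_D = k_p [V_ov · V_SD − ½ V_SD²] = 7.43 × [2.75 × 1.95 − 0.5 × 1.95²] = 25.8 mA.

Triode; I_D = 25.8 mA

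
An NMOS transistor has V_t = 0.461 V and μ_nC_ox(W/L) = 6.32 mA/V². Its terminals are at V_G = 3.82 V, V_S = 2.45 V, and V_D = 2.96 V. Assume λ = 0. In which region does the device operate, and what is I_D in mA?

Triode; I_D = 2.11 mA

V_GS = V_G − V_S = 3.82 − 2.45 = 1.37 V; V_DS = V_D − V_S = 2.96 − 2.45 = 0.51 V.
V_ov = V_GS − V_t = 1.37 − 0.461 = 0.909 V.
Since V_DS = 0.51 V < V_ov = 0.909 V, the device is in the triode region.
I_D = k_n [V_ov · V_DS − ½ V_DS²] = 6.32 × [0.909 × 0.51 − 0.5 × 0.51²] = 2.11 mA.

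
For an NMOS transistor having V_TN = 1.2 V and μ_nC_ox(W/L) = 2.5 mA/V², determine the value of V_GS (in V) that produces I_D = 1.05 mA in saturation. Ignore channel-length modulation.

V_GS = 2.12 V

In saturation I_D = ½ k_n (V_GS − V_TN)², so V_GS − V_TN = √(2 I_D / k_n) = √(2 × 1.05 / 2.5) = 0.917 V.
V_GS = 1.2 + 0.917 = 2.12 V.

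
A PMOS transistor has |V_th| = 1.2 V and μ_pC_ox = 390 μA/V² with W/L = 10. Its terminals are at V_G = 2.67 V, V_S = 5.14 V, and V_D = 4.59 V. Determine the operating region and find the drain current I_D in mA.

V_SG = V_S − V_G = 5.14 − 2.67 = 2.47 V; V_SD = V_S − V_D = 5.14 − 4.59 = 0.55 V.
k_p = μ_pC_ox · (W/L) = 3.9 mA/V².
V_ov = V_SG − |V_th| = 2.47 − 1.2 = 1.27 V.
Since V_SD = 0.55 V < V_ov = 1.27 V, the device is in the triode region.
I_D = k_p [V_ov · V_SD − ½ V_SD²] = 3.9 × [1.27 × 0.55 − 0.5 × 0.55²] = 2.13 mA.

Triode; I_D = 2.13 mA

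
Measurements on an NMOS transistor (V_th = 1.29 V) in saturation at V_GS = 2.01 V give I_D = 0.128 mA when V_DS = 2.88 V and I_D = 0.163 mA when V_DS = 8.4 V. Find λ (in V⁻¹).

λ = 0.0578 V⁻¹

With V_GS fixed, I_D ∝ (1 + λ V_DS) in saturation, so I_D2/I_D1 = (1 + λ V_DS2)/(1 + λ V_DS1).
0.163/0.128 = 1.273 = (1 + 8.4 λ)/(1 + 2.88 λ).
Solving: λ (I_D1 V_DS2 − I_D2 V_DS1) = I_D2 − I_D1, so λ = (0.163 − 0.128) / (0.128 × 8.4 − 0.163 × 2.88) = 0.035 / 0.606 = 0.0578 V⁻¹.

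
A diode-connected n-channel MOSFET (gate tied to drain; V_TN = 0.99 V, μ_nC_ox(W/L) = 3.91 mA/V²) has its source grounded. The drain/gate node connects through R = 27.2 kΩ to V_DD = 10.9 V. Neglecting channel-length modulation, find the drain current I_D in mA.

With gate tied to drain, V_GS = V_DS ≥ V_GS − V_TN, so the device is in saturation.
KCL at the drain: ½ k_n (V_GS − V_TN)² = (V_DD − V_GS)/R.
Let x = V_GS − 0.99. Then 53.2 x² + x − 9.91 = 0, giving x = 0.422 V (positive root), so V_GS = 1.41 V.
I_D = (V_DD − V_GS)/R = (10.9 − 1.41) / 27.2 = 0.349 mA.

I_D = 0.349 mA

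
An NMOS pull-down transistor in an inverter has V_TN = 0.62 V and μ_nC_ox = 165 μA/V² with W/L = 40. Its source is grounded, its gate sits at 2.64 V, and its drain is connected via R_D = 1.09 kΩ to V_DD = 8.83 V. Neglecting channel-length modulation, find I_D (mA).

I_D = 7.48 mA

V_GS = V_G = 2.64 V, so V_ov = 2.64 − 0.62 = 2.02 V.
k_n = μ_nC_ox · (W/L) = 6.6 mA/V².
Assume saturation: I_D = ½ k_n V_ov² = 0.5 × 6.6 × 2.02² = 13.5 mA, giving V_DS = V_DD − I_D R_D = 8.83 − 13.5 × 1.09 = -5.85 V.
But -5.85 V < V_ov = 2.02 V, so the device is actually in triode.
In triode I_D = k_n[V_ov V_DS − ½ V_DS²] and I_D = (V_DD − V_DS)/R_D. Equating: 3.6 V_DS² − 15.53 V_DS + 8.83 = 0, giving V_DS = 0.674 V (the root below V_ov).
I_D = (8.83 − 0.674) / 1.09 = 7.48 mA.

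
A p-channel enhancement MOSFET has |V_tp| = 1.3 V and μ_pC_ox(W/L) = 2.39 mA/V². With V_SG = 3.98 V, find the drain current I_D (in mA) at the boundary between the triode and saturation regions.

At the boundary V_SD = V_ov = V_SG − |V_tp| = 3.98 − 1.3 = 2.68 V.
I_D = ½ k_p V_ov² = 0.5 × 2.39 × 2.68² = 8.58 mA.

I_D = 8.58 mA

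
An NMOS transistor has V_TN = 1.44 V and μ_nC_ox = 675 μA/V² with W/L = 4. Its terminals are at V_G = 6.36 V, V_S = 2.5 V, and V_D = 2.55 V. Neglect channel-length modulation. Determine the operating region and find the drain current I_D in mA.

V_GS = V_G − V_S = 6.36 − 2.5 = 3.86 V; V_DS = V_D − V_S = 2.55 − 2.5 = 0.05 V.
k_n = μ_nC_ox · (W/L) = 2.7 mA/V².
V_ov = V_GS − V_TN = 3.86 − 1.44 = 2.42 V.
Since V_DS = 0.05 V < V_ov = 2.42 V, the device is in the triode region.
I_D = k_n [V_ov · V_DS − ½ V_DS²] = 2.7 × [2.42 × 0.05 − 0.5 × 0.05²] = 0.323 mA.

Triode; I_D = 0.323 mA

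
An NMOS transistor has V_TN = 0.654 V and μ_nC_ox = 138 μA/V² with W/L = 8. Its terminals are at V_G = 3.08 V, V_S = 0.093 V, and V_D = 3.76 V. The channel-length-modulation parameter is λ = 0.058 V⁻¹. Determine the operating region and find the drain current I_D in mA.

V_GS = V_G − V_S = 3.08 − 0.093 = 2.99 V; V_DS = V_D − V_S = 3.76 − 0.093 = 3.67 V.
k_n = μ_nC_ox · (W/L) = 1.104 mA/V².
V_ov = V_GS − V_TN = 2.99 − 0.654 = 2.33 V.
Since V_DS = 3.67 V ≥ V_ov = 2.33 V, the device is in saturation.
I_D = ½ k_n V_ov² (1 + λ V_DS) = 0.5 × 1.104 × 2.33² × (1 + 0.058 × 3.67) = 3.64 mA.

Saturation; I_D = 3.64 mA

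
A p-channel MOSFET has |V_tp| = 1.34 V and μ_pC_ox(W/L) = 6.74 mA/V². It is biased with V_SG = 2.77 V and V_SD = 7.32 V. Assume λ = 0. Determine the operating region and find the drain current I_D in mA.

Saturation; I_D = 6.89 mA

V_ov = V_SG − |V_tp| = 2.77 − 1.34 = 1.43 V.
Since V_SD = 7.32 V ≥ V_ov = 1.43 V, the device is in saturation.
I_D = ½ k_p V_ov² = 0.5 × 6.74 × 1.43² = 6.89 mA.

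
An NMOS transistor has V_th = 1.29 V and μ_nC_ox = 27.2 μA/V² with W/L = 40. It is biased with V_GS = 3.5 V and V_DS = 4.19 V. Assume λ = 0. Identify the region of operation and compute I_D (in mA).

Saturation; I_D = 2.66 mA

k_n = μ_nC_ox · (W/L) = 1.088 mA/V².
V_ov = V_GS − V_th = 3.5 − 1.29 = 2.21 V.
Since V_DS = 4.19 V ≥ V_ov = 2.21 V, the device is in saturation.
I_D = ½ k_n V_ov² = 0.5 × 1.088 × 2.21² = 2.66 mA.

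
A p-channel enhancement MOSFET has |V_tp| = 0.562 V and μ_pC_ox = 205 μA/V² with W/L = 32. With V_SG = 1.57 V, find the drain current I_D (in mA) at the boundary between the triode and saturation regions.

At the boundary V_SD = V_ov = V_SG − |V_tp| = 1.57 − 0.562 = 1.01 V.
k_p = μ_pC_ox · (W/L) = 6.56 mA/V².
I_D = ½ k_p V_ov² = 0.5 × 6.56 × 1.01² = 3.33 mA.

I_D = 3.33 mA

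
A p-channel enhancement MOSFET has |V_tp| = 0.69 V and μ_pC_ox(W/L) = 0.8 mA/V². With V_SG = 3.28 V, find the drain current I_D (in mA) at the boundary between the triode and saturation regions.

I_D = 2.68 mA

At the boundary V_SD = V_ov = V_SG − |V_tp| = 3.28 − 0.69 = 2.59 V.
I_D = ½ k_p V_ov² = 0.5 × 0.8 × 2.59² = 2.68 mA.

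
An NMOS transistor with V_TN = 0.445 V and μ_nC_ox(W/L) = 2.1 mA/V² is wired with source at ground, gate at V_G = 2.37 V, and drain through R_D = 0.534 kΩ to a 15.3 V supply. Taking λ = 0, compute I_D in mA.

I_D = 3.89 mA

V_GS = V_G = 2.37 V, so V_ov = 2.37 − 0.445 = 1.93 V.
Assume saturation: I_D = ½ k_n V_ov² = 0.5 × 2.1 × 1.93² = 3.89 mA, giving V_DS = V_DD − I_D R_D = 15.3 − 3.89 × 0.534 = 13.2 V.
V_DS = 13.2 V ≥ V_ov = 1.93 V, confirming saturation.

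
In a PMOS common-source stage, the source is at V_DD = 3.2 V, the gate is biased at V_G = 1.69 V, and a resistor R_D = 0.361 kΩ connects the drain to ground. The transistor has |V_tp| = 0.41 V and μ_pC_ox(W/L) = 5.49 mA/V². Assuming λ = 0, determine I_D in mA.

I_D = 3.32 mA

V_SG = V_DD − V_G = 3.2 − 1.69 = 1.51 V, so V_ov = 1.51 − 0.41 = 1.1 V.
Assume saturation: I_D = ½ k_p V_ov² = 0.5 × 5.49 × 1.1² = 3.32 mA, giving V_SD = V_DD − I_D R_D = 3.2 − 3.32 × 0.361 = 2 V.
V_SD = 2 V ≥ V_ov = 1.1 V, confirming saturation.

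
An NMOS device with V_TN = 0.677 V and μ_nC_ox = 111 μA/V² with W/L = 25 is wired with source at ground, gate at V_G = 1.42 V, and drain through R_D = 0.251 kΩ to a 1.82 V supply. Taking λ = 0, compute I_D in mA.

V_GS = V_G = 1.42 V, so V_ov = 1.42 − 0.677 = 0.743 V.
k_n = μ_nC_ox · (W/L) = 2.775 mA/V².
Assume saturation: I_D = ½ k_n V_ov² = 0.5 × 2.775 × 0.743² = 0.766 mA, giving V_DS = V_DD − I_D R_D = 1.82 − 0.766 × 0.251 = 1.63 V.
V_DS = 1.63 V ≥ V_ov = 0.743 V, confirming saturation.

I_D = 0.766 mA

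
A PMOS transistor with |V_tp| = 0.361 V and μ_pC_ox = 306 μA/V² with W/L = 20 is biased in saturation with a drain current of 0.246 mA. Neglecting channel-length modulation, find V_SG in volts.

V_SG = 0.645 V

k_p = μ_pC_ox · (W/L) = 6.12 mA/V².
In saturation I_D = ½ k_p (V_SG − |V_tp|)², so V_SG − |V_tp| = √(2 I_D / k_p) = √(2 × 0.246 / 6.12) = 0.284 V.
V_SG = 0.361 + 0.284 = 0.645 V.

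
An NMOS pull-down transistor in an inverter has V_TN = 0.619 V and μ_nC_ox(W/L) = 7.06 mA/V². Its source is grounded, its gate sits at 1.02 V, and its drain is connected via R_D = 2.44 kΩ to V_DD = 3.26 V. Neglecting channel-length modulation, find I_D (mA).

V_GS = V_G = 1.02 V, so V_ov = 1.02 − 0.619 = 0.401 V.
Assume saturation: I_D = ½ k_n V_ov² = 0.5 × 7.06 × 0.401² = 0.568 mA, giving V_DS = V_DD − I_D R_D = 3.26 − 0.568 × 2.44 = 1.87 V.
V_DS = 1.87 V ≥ V_ov = 0.401 V, confirming saturation.

I_D = 0.568 mA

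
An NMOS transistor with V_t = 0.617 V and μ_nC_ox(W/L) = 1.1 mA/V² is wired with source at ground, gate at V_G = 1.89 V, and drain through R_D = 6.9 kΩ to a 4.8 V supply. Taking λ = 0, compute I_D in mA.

V_GS = V_G = 1.89 V, so V_ov = 1.89 − 0.617 = 1.27 V.
Assume saturation: I_D = ½ k_n V_ov² = 0.5 × 1.1 × 1.27² = 0.891 mA, giving V_DS = V_DD − I_D R_D = 4.8 − 0.891 × 6.9 = -1.35 V.
But -1.35 V < V_ov = 1.27 V, so the device is actually in triode.
In triode I_D = k_n[V_ov V_DS − ½ V_DS²] and I_D = (V_DD − V_DS)/R_D. Equating: 3.8 V_DS² − 10.66 V_DS + 4.8 = 0, giving V_DS = 0.563 V (the root below V_ov).
I_D = (4.8 − 0.563) / 6.9 = 0.614 mA.

I_D = 0.614 mA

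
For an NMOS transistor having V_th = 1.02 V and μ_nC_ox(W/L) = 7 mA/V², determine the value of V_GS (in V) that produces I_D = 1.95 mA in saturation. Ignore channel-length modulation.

V_GS = 1.77 V

In saturation I_D = ½ k_n (V_GS − V_th)², so V_GS − V_th = √(2 I_D / k_n) = √(2 × 1.95 / 7) = 0.746 V.
V_GS = 1.02 + 0.746 = 1.77 V.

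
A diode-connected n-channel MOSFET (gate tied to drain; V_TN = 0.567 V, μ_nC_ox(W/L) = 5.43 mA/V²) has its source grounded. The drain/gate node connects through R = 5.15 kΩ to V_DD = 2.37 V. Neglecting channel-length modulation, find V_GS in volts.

V_GS = 0.892 V

With gate tied to drain, V_GS = V_DS ≥ V_GS − V_TN, so the device is in saturation.
KCL at the drain: ½ k_n (V_GS − V_TN)² = (V_DD − V_GS)/R.
Let x = V_GS − 0.567. Then 14 x² + x − 1.803 = 0, giving x = 0.325 V (positive root), so V_GS = 0.892 V.
I_D = (V_DD − V_GS)/R = (2.37 − 0.892) / 5.15 = 0.287 mA.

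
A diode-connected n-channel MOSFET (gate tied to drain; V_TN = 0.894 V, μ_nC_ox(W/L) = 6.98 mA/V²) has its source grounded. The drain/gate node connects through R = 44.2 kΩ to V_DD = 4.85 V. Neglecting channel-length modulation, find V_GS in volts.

V_GS = 1.05 V

With gate tied to drain, V_GS = V_DS ≥ V_GS − V_TN, so the device is in saturation.
KCL at the drain: ½ k_n (V_GS − V_TN)² = (V_DD − V_GS)/R.
Let x = V_GS − 0.894. Then 154 x² + x − 3.956 = 0, giving x = 0.157 V (positive root), so V_GS = 1.05 V.
I_D = (V_DD − V_GS)/R = (4.85 − 1.05) / 44.2 = 0.086 mA.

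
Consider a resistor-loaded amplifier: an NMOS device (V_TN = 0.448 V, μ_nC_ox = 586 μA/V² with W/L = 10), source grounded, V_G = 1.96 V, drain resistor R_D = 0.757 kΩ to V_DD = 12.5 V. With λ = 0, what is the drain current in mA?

V_GS = V_G = 1.96 V, so V_ov = 1.96 − 0.448 = 1.51 V.
k_n = μ_nC_ox · (W/L) = 5.86 mA/V².
Assume saturation: I_D = ½ k_n V_ov² = 0.5 × 5.86 × 1.51² = 6.7 mA, giving V_DS = V_DD − I_D R_D = 12.5 − 6.7 × 0.757 = 7.43 V.
V_DS = 7.43 V ≥ V_ov = 1.51 V, confirming saturation.

I_D = 6.70 mA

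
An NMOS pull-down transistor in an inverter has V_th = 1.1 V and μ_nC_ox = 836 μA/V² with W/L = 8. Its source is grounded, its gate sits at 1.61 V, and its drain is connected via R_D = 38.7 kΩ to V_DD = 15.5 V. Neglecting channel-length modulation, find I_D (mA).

I_D = 0.397 mA

V_GS = V_G = 1.61 V, so V_ov = 1.61 − 1.1 = 0.51 V.
k_n = μ_nC_ox · (W/L) = 6.688 mA/V².
Assume saturation: I_D = ½ k_n V_ov² = 0.5 × 6.688 × 0.51² = 0.87 mA, giving V_DS = V_DD − I_D R_D = 15.5 − 0.87 × 38.7 = -18.2 V.
But -18.2 V < V_ov = 0.51 V, so the device is actually in triode.
In triode I_D = k_n[V_ov V_DS − ½ V_DS²] and I_D = (V_DD − V_DS)/R_D. Equating: 129 V_DS² − 133 V_DS + 15.5 = 0, giving V_DS = 0.134 V (the root below V_ov).
I_D = (15.5 − 0.134) / 38.7 = 0.397 mA.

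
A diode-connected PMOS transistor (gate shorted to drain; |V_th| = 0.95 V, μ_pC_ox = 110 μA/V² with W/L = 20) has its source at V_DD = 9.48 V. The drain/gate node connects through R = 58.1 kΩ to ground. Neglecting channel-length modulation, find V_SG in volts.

V_SG = 1.31 V

With gate tied to drain, V_SG = V_SD ≥ V_SG − |V_th|, so the device is in saturation.
k_p = μ_pC_ox · (W/L) = 2.2 mA/V².
KCL at the drain: ½ k_p (V_SG − |V_th|)² = (V_DD − V_SG)/R.
Let x = V_SG − 0.95. Then 63.9 x² + x − 8.53 = 0, giving x = 0.358 V (positive root), so V_SG = 1.31 V.
I_D = (V_DD − V_SG)/R = (9.48 − 1.31) / 58.1 = 0.141 mA.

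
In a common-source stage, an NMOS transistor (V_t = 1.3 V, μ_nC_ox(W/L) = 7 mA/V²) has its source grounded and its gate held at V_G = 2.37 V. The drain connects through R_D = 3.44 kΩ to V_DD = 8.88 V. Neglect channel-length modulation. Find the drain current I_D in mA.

V_GS = V_G = 2.37 V, so V_ov = 2.37 − 1.3 = 1.07 V.
Assume saturation: I_D = ½ k_n V_ov² = 0.5 × 7 × 1.07² = 4.01 mA, giving V_DS = V_DD − I_D R_D = 8.88 − 4.01 × 3.44 = -4.9 V.
But -4.9 V < V_ov = 1.07 V, so the device is actually in triode.
In triode I_D = k_n[V_ov V_DS − ½ V_DS²] and I_D = (V_DD − V_DS)/R_D. Equating: 12 V_DS² − 26.77 V_DS + 8.88 = 0, giving V_DS = 0.406 V (the root below V_ov).
I_D = (8.88 − 0.406) / 3.44 = 2.46 mA.

I_D = 2.46 mA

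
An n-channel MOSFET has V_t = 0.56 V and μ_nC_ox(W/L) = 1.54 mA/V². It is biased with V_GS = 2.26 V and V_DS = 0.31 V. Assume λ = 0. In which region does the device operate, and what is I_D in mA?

V_ov = V_GS − V_t = 2.26 − 0.56 = 1.7 V.
Since V_DS = 0.31 V < V_ov = 1.7 V, the device is in the triode region.
I_D = k_n [V_ov · V_DS − ½ V_DS²] = 1.54 × [1.7 × 0.31 − 0.5 × 0.31²] = 0.738 mA.

Triode; I_D = 0.738 mA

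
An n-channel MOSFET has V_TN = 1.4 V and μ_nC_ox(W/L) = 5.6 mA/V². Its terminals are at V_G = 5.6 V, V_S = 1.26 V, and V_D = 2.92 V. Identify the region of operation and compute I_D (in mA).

Triode; I_D = 19.6 mA

V_GS = V_G − V_S = 5.6 − 1.26 = 4.34 V; V_DS = V_D − V_S = 2.92 − 1.26 = 1.66 V.
V_ov = V_GS − V_TN = 4.34 − 1.4 = 2.94 V.
Since V_DS = 1.66 V < V_ov = 2.94 V, the device is in the triode region.
I_D = k_n [V_ov · V_DS − ½ V_DS²] = 5.6 × [2.94 × 1.66 − 0.5 × 1.66²] = 19.6 mA.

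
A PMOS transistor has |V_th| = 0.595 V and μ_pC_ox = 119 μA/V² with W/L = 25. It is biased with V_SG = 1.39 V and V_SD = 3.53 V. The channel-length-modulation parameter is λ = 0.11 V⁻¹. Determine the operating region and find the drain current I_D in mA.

k_p = μ_pC_ox · (W/L) = 2.975 mA/V².
V_ov = V_SG − |V_th| = 1.39 − 0.595 = 0.795 V.
Since V_SD = 3.53 V ≥ V_ov = 0.795 V, the device is in saturation.
I_D = ½ k_p V_ov² (1 + λ V_SD) = 0.5 × 2.975 × 0.795² × (1 + 0.11 × 3.53) = 1.31 mA.

Saturation; I_D = 1.31 mA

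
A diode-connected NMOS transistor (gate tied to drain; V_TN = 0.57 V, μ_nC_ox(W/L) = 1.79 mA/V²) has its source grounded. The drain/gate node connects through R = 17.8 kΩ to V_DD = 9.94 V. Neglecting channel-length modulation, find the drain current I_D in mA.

With gate tied to drain, V_GS = V_DS ≥ V_GS − V_TN, so the device is in saturation.
KCL at the drain: ½ k_n (V_GS − V_TN)² = (V_DD − V_GS)/R.
Let x = V_GS − 0.57. Then 15.9 x² + x − 9.37 = 0, giving x = 0.736 V (positive root), so V_GS = 1.31 V.
I_D = (V_DD − V_GS)/R = (9.94 − 1.31) / 17.8 = 0.485 mA.

I_D = 0.485 mA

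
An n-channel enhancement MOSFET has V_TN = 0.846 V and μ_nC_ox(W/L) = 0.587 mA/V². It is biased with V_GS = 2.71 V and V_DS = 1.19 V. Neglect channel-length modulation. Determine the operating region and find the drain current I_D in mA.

Triode; I_D = 0.886 mA

V_ov = V_GS − V_TN = 2.71 − 0.846 = 1.86 V.
Since V_DS = 1.19 V < V_ov = 1.86 V, the device is in the triode region.
I_D = k_n [V_ov · V_DS − ½ V_DS²] = 0.587 × [1.86 × 1.19 − 0.5 × 1.19²] = 0.886 mA.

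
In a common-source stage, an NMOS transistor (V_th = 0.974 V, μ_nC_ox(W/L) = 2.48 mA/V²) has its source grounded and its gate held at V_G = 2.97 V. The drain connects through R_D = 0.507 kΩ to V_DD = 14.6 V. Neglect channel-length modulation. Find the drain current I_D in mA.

I_D = 4.94 mA

V_GS = V_G = 2.97 V, so V_ov = 2.97 − 0.974 = 2 V.
Assume saturation: I_D = ½ k_n V_ov² = 0.5 × 2.48 × 2² = 4.94 mA, giving V_DS = V_DD − I_D R_D = 14.6 − 4.94 × 0.507 = 12.1 V.
V_DS = 12.1 V ≥ V_ov = 2 V, confirming saturation.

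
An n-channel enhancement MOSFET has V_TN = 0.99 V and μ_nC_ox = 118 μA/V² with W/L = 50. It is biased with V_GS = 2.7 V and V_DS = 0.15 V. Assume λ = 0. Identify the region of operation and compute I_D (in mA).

Triode; I_D = 1.45 mA

k_n = μ_nC_ox · (W/L) = 5.9 mA/V².
V_ov = V_GS − V_TN = 2.7 − 0.99 = 1.71 V.
Since V_DS = 0.15 V < V_ov = 1.71 V, the device is in the triode region.
I_D = k_n [V_ov · V_DS − ½ V_DS²] = 5.9 × [1.71 × 0.15 − 0.5 × 0.15²] = 1.45 mA.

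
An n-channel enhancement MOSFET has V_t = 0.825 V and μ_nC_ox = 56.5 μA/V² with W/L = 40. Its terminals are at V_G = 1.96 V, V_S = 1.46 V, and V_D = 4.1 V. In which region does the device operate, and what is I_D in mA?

Cutoff; I_D = 0 mA

V_GS = V_G − V_S = 1.96 − 1.46 = 0.5 V; V_DS = V_D − V_S = 4.1 − 1.46 = 2.64 V.
V_GS = 0.5 V < V_t = 0.825 V, so the transistor is in cutoff.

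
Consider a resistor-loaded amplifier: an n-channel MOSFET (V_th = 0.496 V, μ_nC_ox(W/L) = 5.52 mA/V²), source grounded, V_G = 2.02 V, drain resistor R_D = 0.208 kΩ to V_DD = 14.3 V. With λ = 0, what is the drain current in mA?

V_GS = V_G = 2.02 V, so V_ov = 2.02 − 0.496 = 1.52 V.
Assume saturation: I_D = ½ k_n V_ov² = 0.5 × 5.52 × 1.52² = 6.41 mA, giving V_DS = V_DD − I_D R_D = 14.3 − 6.41 × 0.208 = 13 V.
V_DS = 13 V ≥ V_ov = 1.52 V, confirming saturation.

I_D = 6.41 mA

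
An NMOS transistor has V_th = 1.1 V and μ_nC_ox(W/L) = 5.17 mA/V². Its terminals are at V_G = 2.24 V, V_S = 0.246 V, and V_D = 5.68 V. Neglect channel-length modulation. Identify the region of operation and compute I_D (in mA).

Saturation; I_D = 2.07 mA

V_GS = V_G − V_S = 2.24 − 0.246 = 1.99 V; V_DS = V_D − V_S = 5.68 − 0.246 = 5.43 V.
V_ov = V_GS − V_th = 1.99 − 1.1 = 0.894 V.
Since V_DS = 5.43 V ≥ V_ov = 0.894 V, the device is in saturation.
I_D = ½ k_n V_ov² = 0.5 × 5.17 × 0.894² = 2.07 mA.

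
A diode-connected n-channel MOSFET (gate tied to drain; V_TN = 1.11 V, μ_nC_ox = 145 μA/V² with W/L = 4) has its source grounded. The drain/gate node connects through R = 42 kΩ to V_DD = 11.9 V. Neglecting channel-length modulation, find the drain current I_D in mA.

With gate tied to drain, V_GS = V_DS ≥ V_GS − V_TN, so the device is in saturation.
k_n = μ_nC_ox · (W/L) = 0.58 mA/V².
KCL at the drain: ½ k_n (V_GS − V_TN)² = (V_DD − V_GS)/R.
Let x = V_GS − 1.11. Then 12.2 x² + x − 10.79 = 0, giving x = 0.901 V (positive root), so V_GS = 2.01 V.
I_D = (V_DD − V_GS)/R = (11.9 − 2.01) / 42 = 0.235 mA.

I_D = 0.235 mA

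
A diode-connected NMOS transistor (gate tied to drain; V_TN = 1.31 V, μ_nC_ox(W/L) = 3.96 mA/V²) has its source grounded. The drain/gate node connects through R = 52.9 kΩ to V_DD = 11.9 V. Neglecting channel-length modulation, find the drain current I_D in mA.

With gate tied to drain, V_GS = V_DS ≥ V_GS − V_TN, so the device is in saturation.
KCL at the drain: ½ k_n (V_GS − V_TN)² = (V_DD − V_GS)/R.
Let x = V_GS − 1.31. Then 105 x² + x − 10.59 = 0, giving x = 0.313 V (positive root), so V_GS = 1.62 V.
I_D = (V_DD − V_GS)/R = (11.9 − 1.62) / 52.9 = 0.194 mA.

I_D = 0.194 mA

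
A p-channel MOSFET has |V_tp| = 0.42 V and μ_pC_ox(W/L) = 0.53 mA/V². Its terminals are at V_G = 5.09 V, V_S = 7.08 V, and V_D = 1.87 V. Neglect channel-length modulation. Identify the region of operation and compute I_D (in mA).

Saturation; I_D = 0.653 mA

V_SG = V_S − V_G = 7.08 − 5.09 = 1.99 V; V_SD = V_S − V_D = 7.08 − 1.87 = 5.21 V.
V_ov = V_SG − |V_tp| = 1.99 − 0.42 = 1.57 V.
Since V_SD = 5.21 V ≥ V_ov = 1.57 V, the device is in saturation.
I_D = ½ k_p V_ov² = 0.5 × 0.53 × 1.57² = 0.653 mA.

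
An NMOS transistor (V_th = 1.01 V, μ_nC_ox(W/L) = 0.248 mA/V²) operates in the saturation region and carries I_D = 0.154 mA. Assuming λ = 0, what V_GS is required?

V_GS = 2.12 V

In saturation I_D = ½ k_n (V_GS − V_th)², so V_GS − V_th = √(2 I_D / k_n) = √(2 × 0.154 / 0.248) = 1.11 V.
V_GS = 1.01 + 1.11 = 2.12 V.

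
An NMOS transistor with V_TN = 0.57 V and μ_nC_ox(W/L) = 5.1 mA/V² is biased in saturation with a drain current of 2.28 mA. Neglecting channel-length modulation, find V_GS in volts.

V_GS = 1.52 V

In saturation I_D = ½ k_n (V_GS − V_TN)², so V_GS − V_TN = √(2 I_D / k_n) = √(2 × 2.28 / 5.1) = 0.946 V.
V_GS = 0.57 + 0.946 = 1.52 V.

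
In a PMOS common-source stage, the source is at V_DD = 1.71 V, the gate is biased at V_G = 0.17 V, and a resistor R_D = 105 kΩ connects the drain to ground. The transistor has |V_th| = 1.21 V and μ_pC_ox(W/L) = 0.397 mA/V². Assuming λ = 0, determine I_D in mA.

V_SG = V_DD − V_G = 1.71 − 0.17 = 1.54 V, so V_ov = 1.54 − 1.21 = 0.33 V.
Assume saturation: I_D = ½ k_p V_ov² = 0.5 × 0.397 × 0.33² = 0.0216 mA, giving V_SD = V_DD − I_D R_D = 1.71 − 0.0216 × 105 = -0.56 V.
But -0.56 V < V_ov = 0.33 V, so the device is actually in triode.
In triode I_D = k_p[V_ov V_SD − ½ V_SD²] and I_D = (V_DD − V_SD)/R_D. Equating: 20.8 V_SD² − 14.76 V_SD + 1.71 = 0, giving V_SD = 0.146 V (the root below V_ov).
I_D = (1.71 − 0.146) / 105 = 0.0149 mA.

I_D = 0.0149 mA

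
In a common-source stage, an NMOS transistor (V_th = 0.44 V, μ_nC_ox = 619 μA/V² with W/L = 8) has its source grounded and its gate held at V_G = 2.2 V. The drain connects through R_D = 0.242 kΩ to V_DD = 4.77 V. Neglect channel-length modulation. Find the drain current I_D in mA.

I_D = 7.67 mA

V_GS = V_G = 2.2 V, so V_ov = 2.2 − 0.44 = 1.76 V.
k_n = μ_nC_ox · (W/L) = 4.952 mA/V².
Assume saturation: I_D = ½ k_n V_ov² = 0.5 × 4.952 × 1.76² = 7.67 mA, giving V_DS = V_DD − I_D R_D = 4.77 − 7.67 × 0.242 = 2.91 V.
V_DS = 2.91 V ≥ V_ov = 1.76 V, confirming saturation.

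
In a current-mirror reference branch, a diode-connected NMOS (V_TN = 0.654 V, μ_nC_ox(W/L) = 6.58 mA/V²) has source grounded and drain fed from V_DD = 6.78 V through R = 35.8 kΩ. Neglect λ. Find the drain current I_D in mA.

I_D = 0.165 mA

With gate tied to drain, V_GS = V_DS ≥ V_GS − V_TN, so the device is in saturation.
KCL at the drain: ½ k_n (V_GS − V_TN)² = (V_DD − V_GS)/R.
Let x = V_GS − 0.654. Then 118 x² + x − 6.126 = 0, giving x = 0.224 V (positive root), so V_GS = 0.878 V.
I_D = (V_DD − V_GS)/R = (6.78 − 0.878) / 35.8 = 0.165 mA.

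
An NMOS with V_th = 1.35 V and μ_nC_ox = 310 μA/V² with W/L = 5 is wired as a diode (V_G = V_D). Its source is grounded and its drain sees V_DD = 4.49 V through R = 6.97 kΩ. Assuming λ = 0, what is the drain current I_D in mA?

I_D = 0.354 mA

With gate tied to drain, V_GS = V_DS ≥ V_GS − V_th, so the device is in saturation.
k_n = μ_nC_ox · (W/L) = 1.55 mA/V².
KCL at the drain: ½ k_n (V_GS − V_th)² = (V_DD − V_GS)/R.
Let x = V_GS − 1.35. Then 5.4 x² + x − 3.14 = 0, giving x = 0.675 V (positive root), so V_GS = 2.03 V.
I_D = (V_DD − V_GS)/R = (4.49 − 2.03) / 6.97 = 0.354 mA.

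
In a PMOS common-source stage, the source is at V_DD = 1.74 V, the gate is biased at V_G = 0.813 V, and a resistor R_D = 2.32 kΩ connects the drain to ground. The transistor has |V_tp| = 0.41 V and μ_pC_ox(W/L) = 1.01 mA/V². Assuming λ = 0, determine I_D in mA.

I_D = 0.135 mA

V_SG = V_DD − V_G = 1.74 − 0.813 = 0.927 V, so V_ov = 0.927 − 0.41 = 0.517 V.
Assume saturation: I_D = ½ k_p V_ov² = 0.5 × 1.01 × 0.517² = 0.135 mA, giving V_SD = V_DD − I_D R_D = 1.74 − 0.135 × 2.32 = 1.43 V.
V_SD = 1.43 V ≥ V_ov = 0.517 V, confirming saturation.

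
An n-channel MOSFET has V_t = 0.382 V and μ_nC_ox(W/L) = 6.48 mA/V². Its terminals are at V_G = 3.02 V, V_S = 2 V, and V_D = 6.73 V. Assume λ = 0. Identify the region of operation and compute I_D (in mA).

Saturation; I_D = 1.32 mA

V_GS = V_G − V_S = 3.02 − 2 = 1.02 V; V_DS = V_D − V_S = 6.73 − 2 = 4.73 V.
V_ov = V_GS − V_t = 1.02 − 0.382 = 0.638 V.
Since V_DS = 4.73 V ≥ V_ov = 0.638 V, the device is in saturation.
I_D = ½ k_n V_ov² = 0.5 × 6.48 × 0.638² = 1.32 mA.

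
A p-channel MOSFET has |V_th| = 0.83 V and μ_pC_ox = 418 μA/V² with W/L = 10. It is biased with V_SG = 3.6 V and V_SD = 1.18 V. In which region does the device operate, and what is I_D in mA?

Triode; I_D = 10.8 mA

k_p = μ_pC_ox · (W/L) = 4.18 mA/V².
V_ov = V_SG − |V_th| = 3.6 − 0.83 = 2.77 V.
Since V_SD = 1.18 V < V_ov = 2.77 V, the device is in the triode region.
I_D = k_p [V_ov · V_SD − ½ V_SD²] = 4.18 × [2.77 × 1.18 − 0.5 × 1.18²] = 10.8 mA.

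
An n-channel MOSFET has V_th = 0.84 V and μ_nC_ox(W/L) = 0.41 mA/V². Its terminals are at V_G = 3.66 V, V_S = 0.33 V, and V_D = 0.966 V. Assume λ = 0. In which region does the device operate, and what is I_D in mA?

V_GS = V_G − V_S = 3.66 − 0.33 = 3.33 V; V_DS = V_D − V_S = 0.966 − 0.33 = 0.636 V.
V_ov = V_GS − V_th = 3.33 − 0.84 = 2.49 V.
Since V_DS = 0.636 V < V_ov = 2.49 V, the device is in the triode region.
I_D = k_n [V_ov · V_DS − ½ V_DS²] = 0.41 × [2.49 × 0.636 − 0.5 × 0.636²] = 0.566 mA.

Triode; I_D = 0.566 mA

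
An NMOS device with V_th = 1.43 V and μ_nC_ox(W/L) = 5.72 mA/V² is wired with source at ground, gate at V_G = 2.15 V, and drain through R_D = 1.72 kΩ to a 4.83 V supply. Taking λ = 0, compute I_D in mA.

V_GS = V_G = 2.15 V, so V_ov = 2.15 − 1.43 = 0.72 V.
Assume saturation: I_D = ½ k_n V_ov² = 0.5 × 5.72 × 0.72² = 1.48 mA, giving V_DS = V_DD − I_D R_D = 4.83 − 1.48 × 1.72 = 2.28 V.
V_DS = 2.28 V ≥ V_ov = 0.72 V, confirming saturation.

I_D = 1.48 mA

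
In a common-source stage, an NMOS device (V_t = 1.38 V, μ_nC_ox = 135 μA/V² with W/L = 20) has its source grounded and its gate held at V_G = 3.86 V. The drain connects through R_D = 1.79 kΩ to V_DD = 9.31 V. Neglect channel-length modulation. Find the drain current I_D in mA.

I_D = 4.73 mA

V_GS = V_G = 3.86 V, so V_ov = 3.86 − 1.38 = 2.48 V.
k_n = μ_nC_ox · (W/L) = 2.7 mA/V².
Assume saturation: I_D = ½ k_n V_ov² = 0.5 × 2.7 × 2.48² = 8.3 mA, giving V_DS = V_DD − I_D R_D = 9.31 − 8.3 × 1.79 = -5.55 V.
But -5.55 V < V_ov = 2.48 V, so the device is actually in triode.
In triode I_D = k_n[V_ov V_DS − ½ V_DS²] and I_D = (V_DD − V_DS)/R_D. Equating: 2.42 V_DS² − 12.99 V_DS + 9.31 = 0, giving V_DS = 0.852 V (the root below V_ov).
I_D = (9.31 − 0.852) / 1.79 = 4.73 mA.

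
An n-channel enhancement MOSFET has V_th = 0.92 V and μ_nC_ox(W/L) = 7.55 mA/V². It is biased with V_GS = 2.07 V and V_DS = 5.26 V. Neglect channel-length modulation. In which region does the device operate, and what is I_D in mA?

Saturation; I_D = 4.99 mA

V_ov = V_GS − V_th = 2.07 − 0.92 = 1.15 V.
Since V_DS = 5.26 V ≥ V_ov = 1.15 V, the device is in saturation.
I_D = ½ k_n V_ov² = 0.5 × 7.55 × 1.15² = 4.99 mA.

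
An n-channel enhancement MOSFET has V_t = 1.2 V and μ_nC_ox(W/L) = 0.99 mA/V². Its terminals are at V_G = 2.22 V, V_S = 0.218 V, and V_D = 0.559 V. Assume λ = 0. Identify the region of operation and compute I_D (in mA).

Triode; I_D = 0.213 mA

V_GS = V_G − V_S = 2.22 − 0.218 = 2 V; V_DS = V_D − V_S = 0.559 − 0.218 = 0.341 V.
V_ov = V_GS − V_t = 2 − 1.2 = 0.802 V.
Since V_DS = 0.341 V < V_ov = 0.802 V, the device is in the triode region.
I_D = k_n [V_ov · V_DS − ½ V_DS²] = 0.99 × [0.802 × 0.341 − 0.5 × 0.341²] = 0.213 mA.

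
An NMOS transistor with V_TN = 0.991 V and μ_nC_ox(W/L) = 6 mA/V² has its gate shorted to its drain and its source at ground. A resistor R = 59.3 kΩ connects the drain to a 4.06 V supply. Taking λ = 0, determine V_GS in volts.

With gate tied to drain, V_GS = V_DS ≥ V_GS − V_TN, so the device is in saturation.
KCL at the drain: ½ k_n (V_GS − V_TN)² = (V_DD − V_GS)/R.
Let x = V_GS − 0.991. Then 178 x² + x − 3.069 = 0, giving x = 0.129 V (positive root), so V_GS = 1.12 V.
I_D = (V_DD − V_GS)/R = (4.06 − 1.12) / 59.3 = 0.0496 mA.

V_GS = 1.12 V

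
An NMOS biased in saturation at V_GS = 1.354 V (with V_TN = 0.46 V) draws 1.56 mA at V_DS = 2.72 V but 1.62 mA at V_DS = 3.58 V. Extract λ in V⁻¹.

λ = 0.0509 V⁻¹

With V_GS fixed, I_D ∝ (1 + λ V_DS) in saturation, so I_D2/I_D1 = (1 + λ V_DS2)/(1 + λ V_DS1).
1.62/1.56 = 1.038 = (1 + 3.58 λ)/(1 + 2.72 λ).
Solving: λ (I_D1 V_DS2 − I_D2 V_DS1) = I_D2 − I_D1, so λ = (1.62 − 1.56) / (1.56 × 3.58 − 1.62 × 2.72) = 0.06 / 1.18 = 0.0509 V⁻¹.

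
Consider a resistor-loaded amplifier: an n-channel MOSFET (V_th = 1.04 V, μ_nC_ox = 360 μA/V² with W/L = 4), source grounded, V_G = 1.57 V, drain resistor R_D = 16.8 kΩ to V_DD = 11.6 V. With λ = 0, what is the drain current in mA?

I_D = 0.202 mA

V_GS = V_G = 1.57 V, so V_ov = 1.57 − 1.04 = 0.53 V.
k_n = μ_nC_ox · (W/L) = 1.44 mA/V².
Assume saturation: I_D = ½ k_n V_ov² = 0.5 × 1.44 × 0.53² = 0.202 mA, giving V_DS = V_DD − I_D R_D = 11.6 − 0.202 × 16.8 = 8.2 V.
V_DS = 8.2 V ≥ V_ov = 0.53 V, confirming saturation.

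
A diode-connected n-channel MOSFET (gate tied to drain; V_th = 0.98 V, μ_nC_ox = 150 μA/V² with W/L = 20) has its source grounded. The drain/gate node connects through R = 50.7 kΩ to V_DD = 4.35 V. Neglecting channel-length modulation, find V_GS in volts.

With gate tied to drain, V_GS = V_DS ≥ V_GS − V_th, so the device is in saturation.
k_n = μ_nC_ox · (W/L) = 3 mA/V².
KCL at the drain: ½ k_n (V_GS − V_th)² = (V_DD − V_GS)/R.
Let x = V_GS − 0.98. Then 76.1 x² + x − 3.37 = 0, giving x = 0.204 V (positive root), so V_GS = 1.18 V.
I_D = (V_DD − V_GS)/R = (4.35 − 1.18) / 50.7 = 0.0624 mA.

V_GS = 1.18 V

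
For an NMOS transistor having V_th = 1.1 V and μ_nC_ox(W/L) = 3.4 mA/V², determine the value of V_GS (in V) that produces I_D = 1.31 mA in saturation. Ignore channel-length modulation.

V_GS = 1.98 V

In saturation I_D = ½ k_n (V_GS − V_th)², so V_GS − V_th = √(2 I_D / k_n) = √(2 × 1.31 / 3.4) = 0.878 V.
V_GS = 1.1 + 0.878 = 1.98 V.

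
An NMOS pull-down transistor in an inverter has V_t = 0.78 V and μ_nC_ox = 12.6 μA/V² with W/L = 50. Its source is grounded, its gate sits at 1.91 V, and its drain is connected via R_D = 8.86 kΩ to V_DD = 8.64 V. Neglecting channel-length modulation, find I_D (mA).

I_D = 0.402 mA

V_GS = V_G = 1.91 V, so V_ov = 1.91 − 0.78 = 1.13 V.
k_n = μ_nC_ox · (W/L) = 0.63 mA/V².
Assume saturation: I_D = ½ k_n V_ov² = 0.5 × 0.63 × 1.13² = 0.402 mA, giving V_DS = V_DD − I_D R_D = 8.64 − 0.402 × 8.86 = 5.08 V.
V_DS = 5.08 V ≥ V_ov = 1.13 V, confirming saturation.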